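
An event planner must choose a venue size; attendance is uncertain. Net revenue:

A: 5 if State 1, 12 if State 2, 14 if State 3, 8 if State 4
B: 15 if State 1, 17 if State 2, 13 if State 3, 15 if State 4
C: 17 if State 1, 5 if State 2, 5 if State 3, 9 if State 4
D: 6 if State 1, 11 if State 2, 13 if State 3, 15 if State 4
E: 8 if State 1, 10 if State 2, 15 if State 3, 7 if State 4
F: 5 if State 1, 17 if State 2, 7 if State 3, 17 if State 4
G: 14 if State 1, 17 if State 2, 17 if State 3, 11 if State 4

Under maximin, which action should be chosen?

B

Row minima: A=5, B=13, C=5, D=6, E=7, F=5, G=11
Best worst-case = 13 → B.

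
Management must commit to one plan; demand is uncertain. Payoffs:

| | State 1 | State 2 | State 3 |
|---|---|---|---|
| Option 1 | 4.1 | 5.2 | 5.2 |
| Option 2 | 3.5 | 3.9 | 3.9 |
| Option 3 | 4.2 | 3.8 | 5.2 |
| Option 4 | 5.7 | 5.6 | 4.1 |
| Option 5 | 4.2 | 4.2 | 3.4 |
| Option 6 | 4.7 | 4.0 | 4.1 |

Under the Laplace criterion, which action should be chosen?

Option 4

Row averages: Option 1=29/6, Option 2=113/30, Option 3=4.4, Option 4=77/15, Option 5=59/15, Option 6=64/15
Highest average = 77/15 → Option 4.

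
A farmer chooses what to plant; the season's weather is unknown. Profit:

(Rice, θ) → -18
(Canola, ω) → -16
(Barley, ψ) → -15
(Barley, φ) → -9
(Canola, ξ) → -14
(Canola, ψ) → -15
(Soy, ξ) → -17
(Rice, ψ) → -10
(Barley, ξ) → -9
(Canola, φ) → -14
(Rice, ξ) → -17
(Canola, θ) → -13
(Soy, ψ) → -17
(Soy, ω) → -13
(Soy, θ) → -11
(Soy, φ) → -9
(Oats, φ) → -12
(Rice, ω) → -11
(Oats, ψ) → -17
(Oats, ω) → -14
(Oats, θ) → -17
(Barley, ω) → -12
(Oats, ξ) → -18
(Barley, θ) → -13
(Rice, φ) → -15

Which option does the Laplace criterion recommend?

Row averages: Canola=-14.4, Rice=-14.2, Soy=-13.4, Barley=-11.6, Oats=-15.6
Highest average = -11.6 → Barley.

Barley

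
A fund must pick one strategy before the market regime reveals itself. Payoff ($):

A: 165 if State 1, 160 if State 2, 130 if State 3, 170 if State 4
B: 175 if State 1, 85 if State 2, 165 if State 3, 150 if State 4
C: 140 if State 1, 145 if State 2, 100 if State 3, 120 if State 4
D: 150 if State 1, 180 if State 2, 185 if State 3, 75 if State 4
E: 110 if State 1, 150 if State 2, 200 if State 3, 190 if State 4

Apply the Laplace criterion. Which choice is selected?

Row averages: A=156.25, B=143.75, C=126.25, D=147.5, E=162.5
Highest average = 162.5 → E.

E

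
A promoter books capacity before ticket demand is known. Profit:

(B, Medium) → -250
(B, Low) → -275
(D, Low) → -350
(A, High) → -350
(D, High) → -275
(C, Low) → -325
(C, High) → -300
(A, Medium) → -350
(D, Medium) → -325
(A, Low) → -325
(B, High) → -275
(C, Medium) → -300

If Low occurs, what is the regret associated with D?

Best payoff under Low is -275.
Regret = -275 − (-350) = 75.

75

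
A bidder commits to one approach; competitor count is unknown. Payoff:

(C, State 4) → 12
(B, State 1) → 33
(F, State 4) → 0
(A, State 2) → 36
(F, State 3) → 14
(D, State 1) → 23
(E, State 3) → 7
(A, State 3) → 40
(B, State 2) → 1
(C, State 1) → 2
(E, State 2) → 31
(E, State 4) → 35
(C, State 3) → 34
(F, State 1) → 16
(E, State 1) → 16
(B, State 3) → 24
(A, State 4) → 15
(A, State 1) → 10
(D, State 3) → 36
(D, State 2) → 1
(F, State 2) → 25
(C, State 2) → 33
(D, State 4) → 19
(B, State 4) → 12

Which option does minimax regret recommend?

Column bests: State 1=33, State 2=36, State 3=40, State 4=35.
A regrets: 23, 0, 0, 20 → max 23
B regrets: 0, 35, 16, 23 → max 35
C regrets: 31, 3, 6, 23 → max 31
D regrets: 10, 35, 4, 16 → max 35
E regrets: 17, 5, 33, 0 → max 33
F regrets: 17, 11, 26, 35 → max 35
Smallest max regret = 23 → A.

A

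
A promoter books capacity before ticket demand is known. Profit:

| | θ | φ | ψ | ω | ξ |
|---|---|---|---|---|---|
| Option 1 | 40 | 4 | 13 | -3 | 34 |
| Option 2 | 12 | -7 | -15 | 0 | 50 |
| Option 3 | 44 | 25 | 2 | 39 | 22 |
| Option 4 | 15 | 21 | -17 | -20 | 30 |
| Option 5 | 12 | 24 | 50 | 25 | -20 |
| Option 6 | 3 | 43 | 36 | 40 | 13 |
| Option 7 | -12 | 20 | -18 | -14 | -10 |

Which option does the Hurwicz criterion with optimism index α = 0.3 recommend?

Option 1: 0.3·40 + 0.7·(-3) = 9.9
Option 2: 0.3·50 + 0.7·(-15) = 4.5
Option 3: 0.3·44 + 0.7·2 = 14.6
Option 4: 0.3·30 + 0.7·(-20) = -5
Option 5: 0.3·50 + 0.7·(-20) = 1
Option 6: 0.3·43 + 0.7·3 = 15
Option 7: 0.3·20 + 0.7·(-18) = -6.6
Highest Hurwicz score = 15 → Option 6.

Option 6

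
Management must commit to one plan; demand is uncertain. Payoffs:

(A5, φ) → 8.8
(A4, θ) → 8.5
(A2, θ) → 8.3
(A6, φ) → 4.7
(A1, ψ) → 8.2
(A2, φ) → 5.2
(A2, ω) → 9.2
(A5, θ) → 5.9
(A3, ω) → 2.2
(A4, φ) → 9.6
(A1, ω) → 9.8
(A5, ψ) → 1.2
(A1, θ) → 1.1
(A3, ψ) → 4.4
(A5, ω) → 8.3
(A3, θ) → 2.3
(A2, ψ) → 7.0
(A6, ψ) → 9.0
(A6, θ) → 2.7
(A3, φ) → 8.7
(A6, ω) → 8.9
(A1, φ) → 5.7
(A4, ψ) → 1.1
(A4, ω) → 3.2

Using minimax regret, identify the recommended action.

A2

Column bests: θ=8.5, φ=9.6, ψ=9.0, ω=9.8.
A1 regrets: 7.4, 3.9, 0.8, 0.0 → max 7.4
A2 regrets: 0.2, 4.4, 2.0, 0.6 → max 4.4
A3 regrets: 6.2, 0.9, 4.6, 7.6 → max 7.6
A4 regrets: 0.0, 0.0, 7.9, 6.6 → max 7.9
A5 regrets: 2.6, 0.8, 7.8, 1.5 → max 7.8
A6 regrets: 5.8, 4.9, 0.0, 0.9 → max 5.8
Smallest max regret = 4.4 → A2.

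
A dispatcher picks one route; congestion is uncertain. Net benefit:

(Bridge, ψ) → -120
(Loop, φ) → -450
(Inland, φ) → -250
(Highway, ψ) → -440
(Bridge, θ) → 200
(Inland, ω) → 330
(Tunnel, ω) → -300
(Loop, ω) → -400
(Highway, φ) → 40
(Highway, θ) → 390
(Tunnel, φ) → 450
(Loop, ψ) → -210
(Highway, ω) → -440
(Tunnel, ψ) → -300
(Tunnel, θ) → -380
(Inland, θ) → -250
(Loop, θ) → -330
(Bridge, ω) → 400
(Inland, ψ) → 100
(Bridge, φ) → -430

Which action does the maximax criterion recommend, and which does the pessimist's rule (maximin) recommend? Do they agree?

maximax → Tunnel; maximin → Inland (disagree)

Row maxima: Loop=-210, Tunnel=450, Bridge=400, Inland=330, Highway=390
Best best-case = 450 → Tunnel.
Row minima: Loop=-450, Tunnel=-380, Bridge=-430, Inland=-250, Highway=-440
Best worst-case = -250 → Inland.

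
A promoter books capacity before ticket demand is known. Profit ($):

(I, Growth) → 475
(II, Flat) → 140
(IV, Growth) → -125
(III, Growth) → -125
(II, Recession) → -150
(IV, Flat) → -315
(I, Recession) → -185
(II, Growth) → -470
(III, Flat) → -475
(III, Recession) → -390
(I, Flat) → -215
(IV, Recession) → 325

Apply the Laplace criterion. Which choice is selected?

I

Row averages: I=25, II=-160, III=-330, IV=-115/3
Highest average = 25 → I.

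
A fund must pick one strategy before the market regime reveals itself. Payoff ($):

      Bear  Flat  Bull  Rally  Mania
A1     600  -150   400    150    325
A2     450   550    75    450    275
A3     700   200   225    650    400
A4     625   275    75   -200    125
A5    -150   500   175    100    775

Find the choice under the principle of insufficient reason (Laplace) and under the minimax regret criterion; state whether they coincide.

laplace → A3; minimax regret → A3 (agree)

Row averages: A1=265, A2=360, A3=435, A4=180, A5=280
Highest average = 435 → A3.
Column bests: Bear=700, Flat=550, Bull=400, Rally=650, Mania=775.
A1 regrets: 100, 700, 0, 500, 450 → max 700
A2 regrets: 250, 0, 325, 200, 500 → max 500
A3 regrets: 0, 350, 175, 0, 375 → max 375
A4 regrets: 75, 275, 325, 850, 650 → max 850
A5 regrets: 850, 50, 225, 550, 0 → max 850
Smallest max regret = 375 → A3.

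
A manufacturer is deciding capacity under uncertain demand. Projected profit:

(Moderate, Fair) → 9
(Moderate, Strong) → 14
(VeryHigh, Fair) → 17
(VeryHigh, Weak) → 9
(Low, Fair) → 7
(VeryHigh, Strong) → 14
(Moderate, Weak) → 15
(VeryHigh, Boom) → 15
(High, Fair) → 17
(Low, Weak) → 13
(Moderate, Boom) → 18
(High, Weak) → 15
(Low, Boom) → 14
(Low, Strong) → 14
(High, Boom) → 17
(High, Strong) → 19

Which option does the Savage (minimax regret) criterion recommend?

High

Column bests: Weak=15, Fair=17, Strong=19, Boom=18.
Low regrets: 2, 10, 5, 4 → max 10
Moderate regrets: 0, 8, 5, 0 → max 8
High regrets: 0, 0, 0, 1 → max 1
VeryHigh regrets: 6, 0, 5, 3 → max 6
Smallest max regret = 1 → High.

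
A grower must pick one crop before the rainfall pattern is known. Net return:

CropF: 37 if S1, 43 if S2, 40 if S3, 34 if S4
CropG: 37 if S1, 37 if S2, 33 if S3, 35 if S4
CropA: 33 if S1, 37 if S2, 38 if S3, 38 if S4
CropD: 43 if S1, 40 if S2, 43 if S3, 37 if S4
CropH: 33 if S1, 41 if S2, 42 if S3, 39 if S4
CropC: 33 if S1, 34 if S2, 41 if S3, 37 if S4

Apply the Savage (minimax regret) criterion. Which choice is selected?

Column bests: S1=43, S2=43, S3=43, S4=39.
CropF regrets: 6, 0, 3, 5 → max 6
CropG regrets: 6, 6, 10, 4 → max 10
CropA regrets: 10, 6, 5, 1 → max 10
CropD regrets: 0, 3, 0, 2 → max 3
CropH regrets: 10, 2, 1, 0 → max 10
CropC regrets: 10, 9, 2, 2 → max 10
Smallest max regret = 3 → CropD.

CropD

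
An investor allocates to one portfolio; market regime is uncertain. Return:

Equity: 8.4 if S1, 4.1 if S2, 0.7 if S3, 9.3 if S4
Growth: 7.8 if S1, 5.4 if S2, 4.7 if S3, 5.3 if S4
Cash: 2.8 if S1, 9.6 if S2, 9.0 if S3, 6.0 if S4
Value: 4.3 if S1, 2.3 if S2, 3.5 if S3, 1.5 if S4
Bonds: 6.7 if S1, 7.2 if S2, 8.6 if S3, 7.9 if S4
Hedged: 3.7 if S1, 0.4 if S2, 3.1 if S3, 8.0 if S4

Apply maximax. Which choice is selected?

Cash

Row maxima: Equity=9.3, Growth=7.8, Cash=9.6, Value=4.3, Bonds=8.6, Hedged=8.0
Best best-case = 9.6 → Cash.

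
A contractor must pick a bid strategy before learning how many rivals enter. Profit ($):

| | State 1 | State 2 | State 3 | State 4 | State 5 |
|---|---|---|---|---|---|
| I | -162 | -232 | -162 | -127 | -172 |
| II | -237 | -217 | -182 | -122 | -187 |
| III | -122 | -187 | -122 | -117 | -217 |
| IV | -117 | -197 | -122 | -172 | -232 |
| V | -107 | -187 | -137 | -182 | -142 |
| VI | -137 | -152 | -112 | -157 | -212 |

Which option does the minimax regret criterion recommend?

Column bests: State 1=-107, State 2=-152, State 3=-112, State 4=-117, State 5=-142.
I regrets: 55, 80, 50, 10, 30 → max 80
II regrets: 130, 65, 70, 5, 45 → max 130
III regrets: 15, 35, 10, 0, 75 → max 75
IV regrets: 10, 45, 10, 55, 90 → max 90
V regrets: 0, 35, 25, 65, 0 → max 65
VI regrets: 30, 0, 0, 40, 70 → max 70
Smallest max regret = 65 → V.

V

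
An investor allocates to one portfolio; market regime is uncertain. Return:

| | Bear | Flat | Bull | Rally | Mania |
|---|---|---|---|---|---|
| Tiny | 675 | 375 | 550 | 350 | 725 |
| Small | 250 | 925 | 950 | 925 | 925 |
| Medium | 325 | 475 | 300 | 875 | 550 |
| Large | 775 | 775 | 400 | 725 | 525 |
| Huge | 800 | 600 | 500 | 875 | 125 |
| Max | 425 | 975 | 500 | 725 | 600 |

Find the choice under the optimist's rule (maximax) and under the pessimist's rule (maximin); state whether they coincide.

maximax → Max; maximin → Max (agree)

Row maxima: Tiny=725, Small=950, Medium=875, Large=775, Huge=875, Max=975
Best best-case = 975 → Max.
Row minima: Tiny=350, Small=250, Medium=300, Large=400, Huge=125, Max=425
Best worst-case = 425 → Max.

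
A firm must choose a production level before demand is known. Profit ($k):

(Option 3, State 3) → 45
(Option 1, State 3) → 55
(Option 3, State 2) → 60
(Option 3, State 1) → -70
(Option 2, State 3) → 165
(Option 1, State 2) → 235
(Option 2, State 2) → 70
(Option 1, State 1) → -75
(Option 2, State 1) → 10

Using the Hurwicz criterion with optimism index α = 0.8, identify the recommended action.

Option 1: 0.8·235 + 0.2·(-75) = 173
Option 2: 0.8·165 + 0.2·10 = 134
Option 3: 0.8·60 + 0.2·(-70) = 34
Highest Hurwicz score = 173 → Option 1.

Option 1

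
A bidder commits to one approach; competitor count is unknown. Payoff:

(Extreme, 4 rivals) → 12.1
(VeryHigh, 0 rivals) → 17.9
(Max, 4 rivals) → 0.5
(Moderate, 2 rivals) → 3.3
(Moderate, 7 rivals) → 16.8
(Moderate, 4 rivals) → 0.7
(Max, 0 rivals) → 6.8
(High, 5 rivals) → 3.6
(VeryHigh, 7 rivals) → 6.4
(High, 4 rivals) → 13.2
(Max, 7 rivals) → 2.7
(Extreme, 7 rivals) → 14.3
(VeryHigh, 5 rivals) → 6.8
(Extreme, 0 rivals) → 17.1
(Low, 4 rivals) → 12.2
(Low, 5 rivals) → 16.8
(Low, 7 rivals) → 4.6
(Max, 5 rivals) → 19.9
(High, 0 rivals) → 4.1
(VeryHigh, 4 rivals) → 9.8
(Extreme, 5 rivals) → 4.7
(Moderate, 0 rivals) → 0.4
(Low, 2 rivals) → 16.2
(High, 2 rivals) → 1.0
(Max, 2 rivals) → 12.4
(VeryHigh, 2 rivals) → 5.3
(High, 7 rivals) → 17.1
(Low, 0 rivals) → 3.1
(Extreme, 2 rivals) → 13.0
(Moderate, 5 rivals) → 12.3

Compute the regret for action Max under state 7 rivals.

14.4

Best payoff under 7 rivals is 17.1.
Regret = 17.1 − 2.7 = 14.4.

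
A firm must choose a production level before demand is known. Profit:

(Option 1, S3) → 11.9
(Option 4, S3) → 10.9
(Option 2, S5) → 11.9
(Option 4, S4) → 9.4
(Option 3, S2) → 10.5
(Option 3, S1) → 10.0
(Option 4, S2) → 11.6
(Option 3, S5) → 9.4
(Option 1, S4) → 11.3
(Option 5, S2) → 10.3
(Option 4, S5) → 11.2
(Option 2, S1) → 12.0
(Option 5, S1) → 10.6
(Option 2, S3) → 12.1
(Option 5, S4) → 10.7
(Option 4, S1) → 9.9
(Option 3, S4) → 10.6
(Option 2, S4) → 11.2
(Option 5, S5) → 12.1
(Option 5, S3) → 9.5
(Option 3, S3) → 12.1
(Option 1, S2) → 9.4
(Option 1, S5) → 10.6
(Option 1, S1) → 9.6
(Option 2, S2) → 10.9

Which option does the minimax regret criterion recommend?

Column bests: S1=12.0, S2=11.6, S3=12.1, S4=11.3, S5=12.1.
Option 1 regrets: 2.4, 2.2, 0.2, 0.0, 1.5 → max 2.4
Option 2 regrets: 0.0, 0.7, 0.0, 0.1, 0.2 → max 0.7
Option 3 regrets: 2.0, 1.1, 0.0, 0.7, 2.7 → max 2.7
Option 4 regrets: 2.1, 0.0, 1.2, 1.9, 0.9 → max 2.1
Option 5 regrets: 1.4, 1.3, 2.6, 0.6, 0.0 → max 2.6
Smallest max regret = 0.7 → Option 2.

Option 2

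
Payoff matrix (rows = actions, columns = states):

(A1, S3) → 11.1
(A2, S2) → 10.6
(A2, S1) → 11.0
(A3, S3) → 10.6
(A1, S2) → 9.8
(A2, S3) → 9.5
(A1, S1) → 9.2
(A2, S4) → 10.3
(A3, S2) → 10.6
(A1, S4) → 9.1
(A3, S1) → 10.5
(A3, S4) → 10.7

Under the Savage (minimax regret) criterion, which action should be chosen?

A3

Column bests: S1=11.0, S2=10.6, S3=11.1, S4=10.7.
A1 regrets: 1.8, 0.8, 0.0, 1.6 → max 1.8
A2 regrets: 0.0, 0.0, 1.6, 0.4 → max 1.6
A3 regrets: 0.5, 0.0, 0.5, 0.0 → max 0.5
Smallest max regret = 0.5 → A3.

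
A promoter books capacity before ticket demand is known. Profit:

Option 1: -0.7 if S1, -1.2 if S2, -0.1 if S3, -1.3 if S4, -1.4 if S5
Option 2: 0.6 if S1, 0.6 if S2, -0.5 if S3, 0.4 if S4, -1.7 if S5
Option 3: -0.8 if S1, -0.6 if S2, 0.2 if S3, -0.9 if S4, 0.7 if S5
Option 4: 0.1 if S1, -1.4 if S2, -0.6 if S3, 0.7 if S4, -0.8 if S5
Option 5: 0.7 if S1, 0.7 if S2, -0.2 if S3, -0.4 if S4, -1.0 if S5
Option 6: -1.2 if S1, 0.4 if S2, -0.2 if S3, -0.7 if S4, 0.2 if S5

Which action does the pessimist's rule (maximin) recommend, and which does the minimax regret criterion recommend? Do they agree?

Row minima: Option 1=-1.4, Option 2=-1.7, Option 3=-0.9, Option 4=-1.4, Option 5=-1.0, Option 6=-1.2
Best worst-case = -0.9 → Option 3.
Column bests: S1=0.7, S2=0.7, S3=0.2, S4=0.7, S5=0.7.
Option 1 regrets: 1.4, 1.9, 0.3, 2.0, 2.1 → max 2.1
Option 2 regrets: 0.1, 0.1, 0.7, 0.3, 2.4 → max 2.4
Option 3 regrets: 1.5, 1.3, 0.0, 1.6, 0.0 → max 1.6
Option 4 regrets: 0.6, 2.1, 0.8, 0.0, 1.5 → max 2.1
Option 5 regrets: 0.0, 0.0, 0.4, 1.1, 1.7 → max 1.7
Option 6 regrets: 1.9, 0.3, 0.4, 1.4, 0.5 → max 1.9
Smallest max regret = 1.6 → Option 3.

maximin → Option 3; minimax regret → Option 3 (agree)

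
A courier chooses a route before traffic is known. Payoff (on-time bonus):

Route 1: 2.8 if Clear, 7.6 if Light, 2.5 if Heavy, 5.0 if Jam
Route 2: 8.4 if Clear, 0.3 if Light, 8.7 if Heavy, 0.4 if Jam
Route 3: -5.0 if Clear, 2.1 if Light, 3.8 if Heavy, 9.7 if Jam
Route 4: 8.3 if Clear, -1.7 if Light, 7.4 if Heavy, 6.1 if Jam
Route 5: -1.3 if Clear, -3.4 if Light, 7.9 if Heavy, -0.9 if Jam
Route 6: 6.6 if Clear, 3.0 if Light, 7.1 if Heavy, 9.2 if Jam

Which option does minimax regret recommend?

Route 6

Column bests: Clear=8.4, Light=7.6, Heavy=8.7, Jam=9.7.
Route 1 regrets: 5.6, 0.0, 6.2, 4.7 → max 6.2
Route 2 regrets: 0.0, 7.3, 0.0, 9.3 → max 9.3
Route 3 regrets: 13.4, 5.5, 4.9, 0.0 → max 13.4
Route 4 regrets: 0.1, 9.3, 1.3, 3.6 → max 9.3
Route 5 regrets: 9.7, 11.0, 0.8, 10.6 → max 11.0
Route 6 regrets: 1.8, 4.6, 1.6, 0.5 → max 4.6
Smallest max regret = 4.6 → Route 6.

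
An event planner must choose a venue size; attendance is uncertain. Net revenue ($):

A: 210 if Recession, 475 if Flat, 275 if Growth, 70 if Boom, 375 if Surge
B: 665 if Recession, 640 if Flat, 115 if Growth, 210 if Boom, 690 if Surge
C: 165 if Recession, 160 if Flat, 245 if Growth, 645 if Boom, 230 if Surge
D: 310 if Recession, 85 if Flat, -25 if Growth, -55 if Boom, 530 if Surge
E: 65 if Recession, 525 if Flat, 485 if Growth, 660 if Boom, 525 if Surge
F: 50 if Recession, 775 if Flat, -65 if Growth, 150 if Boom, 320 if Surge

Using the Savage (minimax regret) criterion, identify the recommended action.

Column bests: Recession=665, Flat=775, Growth=485, Boom=660, Surge=690.
A regrets: 455, 300, 210, 590, 315 → max 590
B regrets: 0, 135, 370, 450, 0 → max 450
C regrets: 500, 615, 240, 15, 460 → max 615
D regrets: 355, 690, 510, 715, 160 → max 715
E regrets: 600, 250, 0, 0, 165 → max 600
F regrets: 615, 0, 550, 510, 370 → max 615
Smallest max regret = 450 → B.

B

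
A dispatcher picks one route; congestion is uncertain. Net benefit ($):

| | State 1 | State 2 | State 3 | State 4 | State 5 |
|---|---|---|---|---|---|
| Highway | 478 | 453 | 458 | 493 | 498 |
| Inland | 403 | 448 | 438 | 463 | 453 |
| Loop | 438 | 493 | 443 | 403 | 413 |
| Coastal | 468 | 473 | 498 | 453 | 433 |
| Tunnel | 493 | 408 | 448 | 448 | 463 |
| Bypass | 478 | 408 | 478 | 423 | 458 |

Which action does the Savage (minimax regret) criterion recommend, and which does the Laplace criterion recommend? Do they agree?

minimax regret → Highway; laplace → Highway (agree)

Column bests: State 1=493, State 2=493, State 3=498, State 4=493, State 5=498.
Highway regrets: 15, 40, 40, 0, 0 → max 40
Inland regrets: 90, 45, 60, 30, 45 → max 90
Loop regrets: 55, 0, 55, 90, 85 → max 90
Coastal regrets: 25, 20, 0, 40, 65 → max 65
Tunnel regrets: 0, 85, 50, 45, 35 → max 85
Bypass regrets: 15, 85, 20, 70, 40 → max 85
Smallest max regret = 40 → Highway.
Row averages: Highway=476, Inland=441, Loop=438, Coastal=465, Tunnel=452, Bypass=449
Highest average = 476 → Highway.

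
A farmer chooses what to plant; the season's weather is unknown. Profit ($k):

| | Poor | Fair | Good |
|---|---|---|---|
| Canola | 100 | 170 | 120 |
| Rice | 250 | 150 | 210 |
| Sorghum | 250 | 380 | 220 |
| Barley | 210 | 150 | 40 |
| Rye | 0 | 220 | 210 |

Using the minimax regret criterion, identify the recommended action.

Sorghum

Column bests: Poor=250, Fair=380, Good=220.
Canola regrets: 150, 210, 100 → max 210
Rice regrets: 0, 230, 10 → max 230
Sorghum regrets: 0, 0, 0 → max 0
Barley regrets: 40, 230, 180 → max 230
Rye regrets: 250, 160, 10 → max 250
Smallest max regret = 0 → Sorghum.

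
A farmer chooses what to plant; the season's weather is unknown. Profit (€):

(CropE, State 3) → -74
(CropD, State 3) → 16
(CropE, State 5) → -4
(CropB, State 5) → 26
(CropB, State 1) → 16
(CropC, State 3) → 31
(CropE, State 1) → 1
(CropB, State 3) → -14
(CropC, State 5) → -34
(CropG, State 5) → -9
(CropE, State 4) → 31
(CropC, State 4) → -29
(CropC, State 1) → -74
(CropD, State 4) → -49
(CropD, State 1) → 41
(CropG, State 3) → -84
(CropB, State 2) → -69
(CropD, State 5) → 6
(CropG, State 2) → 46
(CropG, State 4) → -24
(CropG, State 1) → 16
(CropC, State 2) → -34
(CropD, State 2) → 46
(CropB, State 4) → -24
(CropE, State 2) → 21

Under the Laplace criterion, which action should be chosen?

CropD

Row averages: CropG=-11, CropD=12, CropB=-13, CropE=-5, CropC=-28
Highest average = 12 → CropD.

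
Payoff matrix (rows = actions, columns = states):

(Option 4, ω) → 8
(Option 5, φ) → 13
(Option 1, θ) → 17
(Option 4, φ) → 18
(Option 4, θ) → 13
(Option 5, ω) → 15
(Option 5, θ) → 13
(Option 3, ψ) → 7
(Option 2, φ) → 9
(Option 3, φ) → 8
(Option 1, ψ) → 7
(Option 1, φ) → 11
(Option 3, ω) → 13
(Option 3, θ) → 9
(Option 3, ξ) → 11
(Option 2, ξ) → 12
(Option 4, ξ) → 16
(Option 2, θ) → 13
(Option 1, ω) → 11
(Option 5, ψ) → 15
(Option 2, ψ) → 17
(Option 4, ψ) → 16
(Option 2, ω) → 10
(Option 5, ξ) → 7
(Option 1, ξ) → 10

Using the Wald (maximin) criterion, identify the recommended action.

Option 2

Row minima: Option 1=7, Option 2=9, Option 3=7, Option 4=8, Option 5=7
Best worst-case = 9 → Option 2.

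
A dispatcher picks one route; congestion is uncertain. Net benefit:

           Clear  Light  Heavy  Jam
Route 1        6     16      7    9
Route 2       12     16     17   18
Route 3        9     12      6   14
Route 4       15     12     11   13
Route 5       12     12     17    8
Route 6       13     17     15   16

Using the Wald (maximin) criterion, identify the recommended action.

Route 6

Row minima: Route 1=6, Route 2=12, Route 3=6, Route 4=11, Route 5=8, Route 6=13
Best worst-case = 13 → Route 6.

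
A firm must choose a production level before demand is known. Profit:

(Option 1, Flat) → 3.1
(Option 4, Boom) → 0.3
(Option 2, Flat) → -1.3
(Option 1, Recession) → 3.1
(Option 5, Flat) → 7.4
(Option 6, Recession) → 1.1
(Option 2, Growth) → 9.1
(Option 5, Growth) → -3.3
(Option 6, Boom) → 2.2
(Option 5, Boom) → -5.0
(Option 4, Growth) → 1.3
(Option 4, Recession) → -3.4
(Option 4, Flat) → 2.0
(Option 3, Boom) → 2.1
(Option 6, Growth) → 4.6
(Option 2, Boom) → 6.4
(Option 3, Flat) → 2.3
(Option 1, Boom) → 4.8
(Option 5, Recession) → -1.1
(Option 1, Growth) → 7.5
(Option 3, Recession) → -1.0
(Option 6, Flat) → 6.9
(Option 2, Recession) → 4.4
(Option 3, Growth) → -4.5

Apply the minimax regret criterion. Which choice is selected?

Option 1

Column bests: Recession=4.4, Flat=7.4, Growth=9.1, Boom=6.4.
Option 1 regrets: 1.3, 4.3, 1.6, 1.6 → max 4.3
Option 2 regrets: 0.0, 8.7, 0.0, 0.0 → max 8.7
Option 3 regrets: 5.4, 5.1, 13.6, 4.3 → max 13.6
Option 4 regrets: 7.8, 5.4, 7.8, 6.1 → max 7.8
Option 5 regrets: 5.5, 0.0, 12.4, 11.4 → max 12.4
Option 6 regrets: 3.3, 0.5, 4.5, 4.2 → max 4.5
Smallest max regret = 4.3 → Option 1.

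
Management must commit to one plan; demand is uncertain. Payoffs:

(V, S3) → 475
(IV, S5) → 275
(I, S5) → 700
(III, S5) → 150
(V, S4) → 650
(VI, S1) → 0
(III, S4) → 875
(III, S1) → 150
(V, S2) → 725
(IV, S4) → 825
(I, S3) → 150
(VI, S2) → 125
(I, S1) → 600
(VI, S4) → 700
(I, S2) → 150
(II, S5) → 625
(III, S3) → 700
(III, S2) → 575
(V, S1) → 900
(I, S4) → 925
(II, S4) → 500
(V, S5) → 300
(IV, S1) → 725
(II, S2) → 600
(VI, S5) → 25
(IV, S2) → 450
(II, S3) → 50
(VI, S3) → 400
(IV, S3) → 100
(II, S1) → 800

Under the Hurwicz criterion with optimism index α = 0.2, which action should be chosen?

V

I: 0.2·925 + 0.8·150 = 305
II: 0.2·800 + 0.8·50 = 200
III: 0.2·875 + 0.8·150 = 295
IV: 0.2·825 + 0.8·100 = 245
V: 0.2·900 + 0.8·300 = 420
VI: 0.2·700 + 0.8·0 = 140
Highest Hurwicz score = 420 → V.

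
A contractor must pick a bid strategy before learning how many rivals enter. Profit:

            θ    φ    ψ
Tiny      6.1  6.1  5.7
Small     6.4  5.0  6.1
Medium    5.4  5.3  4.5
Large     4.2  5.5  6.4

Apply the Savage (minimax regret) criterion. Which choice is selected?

Tiny

Column bests: θ=6.4, φ=6.1, ψ=6.4.
Tiny regrets: 0.3, 0.0, 0.7 → max 0.7
Small regrets: 0.0, 1.1, 0.3 → max 1.1
Medium regrets: 1.0, 0.8, 1.9 → max 1.9
Large regrets: 2.2, 0.6, 0.0 → max 2.2
Smallest max regret = 0.7 → Tiny.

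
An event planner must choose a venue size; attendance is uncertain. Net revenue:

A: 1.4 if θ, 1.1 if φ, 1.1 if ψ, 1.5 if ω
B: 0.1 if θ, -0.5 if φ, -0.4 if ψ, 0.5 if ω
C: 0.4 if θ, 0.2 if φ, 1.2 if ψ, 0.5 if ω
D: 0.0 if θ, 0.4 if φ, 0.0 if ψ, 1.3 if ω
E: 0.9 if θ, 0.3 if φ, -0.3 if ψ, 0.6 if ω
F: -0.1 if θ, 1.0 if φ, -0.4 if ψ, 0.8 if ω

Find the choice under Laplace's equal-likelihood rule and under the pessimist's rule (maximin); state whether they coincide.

Row averages: A=1.275, B=-0.075, C=0.575, D=0.425, E=0.375, F=0.325
Highest average = 1.275 → A.
Row minima: A=1.1, B=-0.5, C=0.2, D=0.0, E=-0.3, F=-0.4
Best worst-case = 1.1 → A.

laplace → A; maximin → A (agree)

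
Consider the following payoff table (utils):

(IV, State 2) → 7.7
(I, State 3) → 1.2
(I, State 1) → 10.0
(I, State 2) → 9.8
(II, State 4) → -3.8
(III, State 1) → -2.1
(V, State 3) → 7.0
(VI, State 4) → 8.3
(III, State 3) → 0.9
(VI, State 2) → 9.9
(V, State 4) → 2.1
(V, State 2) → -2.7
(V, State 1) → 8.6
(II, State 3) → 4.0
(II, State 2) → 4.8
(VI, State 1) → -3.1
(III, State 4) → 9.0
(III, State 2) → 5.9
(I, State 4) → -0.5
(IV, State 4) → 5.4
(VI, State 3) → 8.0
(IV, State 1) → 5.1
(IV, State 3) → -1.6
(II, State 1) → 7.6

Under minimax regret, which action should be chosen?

Column bests: State 1=10.0, State 2=9.9, State 3=8.0, State 4=9.0.
I regrets: 0.0, 0.1, 6.8, 9.5 → max 9.5
II regrets: 2.4, 5.1, 4.0, 12.8 → max 12.8
III regrets: 12.1, 4.0, 7.1, 0.0 → max 12.1
IV regrets: 4.9, 2.2, 9.6, 3.6 → max 9.6
V regrets: 1.4, 12.6, 1.0, 6.9 → max 12.6
VI regrets: 13.1, 0.0, 0.0, 0.7 → max 13.1
Smallest max regret = 9.5 → I.

I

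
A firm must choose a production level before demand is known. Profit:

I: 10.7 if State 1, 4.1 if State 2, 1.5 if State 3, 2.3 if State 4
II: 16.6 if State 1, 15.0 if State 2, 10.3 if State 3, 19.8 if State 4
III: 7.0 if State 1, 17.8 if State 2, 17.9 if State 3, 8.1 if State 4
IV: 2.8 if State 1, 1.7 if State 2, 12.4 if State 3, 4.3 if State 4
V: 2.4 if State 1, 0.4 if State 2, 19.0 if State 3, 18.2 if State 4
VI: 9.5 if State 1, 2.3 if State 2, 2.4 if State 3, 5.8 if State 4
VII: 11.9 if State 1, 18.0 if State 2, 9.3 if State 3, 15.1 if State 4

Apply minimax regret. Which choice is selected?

II

Column bests: State 1=16.6, State 2=18.0, State 3=19.0, State 4=19.8.
I regrets: 5.9, 13.9, 17.5, 17.5 → max 17.5
II regrets: 0.0, 3.0, 8.7, 0.0 → max 8.7
III regrets: 9.6, 0.2, 1.1, 11.7 → max 11.7
IV regrets: 13.8, 16.3, 6.6, 15.5 → max 16.3
V regrets: 14.2, 17.6, 0.0, 1.6 → max 17.6
VI regrets: 7.1, 15.7, 16.6, 14.0 → max 16.6
VII regrets: 4.7, 0.0, 9.7, 4.7 → max 9.7
Smallest max regret = 8.7 → II.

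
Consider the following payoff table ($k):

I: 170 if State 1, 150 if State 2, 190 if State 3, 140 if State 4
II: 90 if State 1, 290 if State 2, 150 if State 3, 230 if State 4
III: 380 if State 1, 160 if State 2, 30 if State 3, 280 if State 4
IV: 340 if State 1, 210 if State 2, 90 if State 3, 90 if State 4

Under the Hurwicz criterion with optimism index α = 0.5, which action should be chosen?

I: 0.5·190 + 0.5·140 = 165
II: 0.5·290 + 0.5·90 = 190
III: 0.5·380 + 0.5·30 = 205
IV: 0.5·340 + 0.5·90 = 215
Highest Hurwicz score = 215 → IV.

IV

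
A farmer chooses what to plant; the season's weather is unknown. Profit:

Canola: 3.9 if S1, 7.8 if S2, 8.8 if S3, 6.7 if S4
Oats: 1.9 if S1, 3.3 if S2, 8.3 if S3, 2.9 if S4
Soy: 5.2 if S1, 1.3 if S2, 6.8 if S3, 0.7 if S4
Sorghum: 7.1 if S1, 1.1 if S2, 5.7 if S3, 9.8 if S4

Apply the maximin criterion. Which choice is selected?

Row minima: Canola=3.9, Oats=1.9, Soy=0.7, Sorghum=1.1
Best worst-case = 3.9 → Canola.

Canola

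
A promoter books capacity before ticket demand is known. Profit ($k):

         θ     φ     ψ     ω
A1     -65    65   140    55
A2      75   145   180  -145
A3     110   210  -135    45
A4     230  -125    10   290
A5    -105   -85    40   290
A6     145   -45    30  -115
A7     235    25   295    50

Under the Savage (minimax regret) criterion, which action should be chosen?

Column bests: θ=235, φ=210, ψ=295, ω=290.
A1 regrets: 300, 145, 155, 235 → max 300
A2 regrets: 160, 65, 115, 435 → max 435
A3 regrets: 125, 0, 430, 245 → max 430
A4 regrets: 5, 335, 285, 0 → max 335
A5 regrets: 340, 295, 255, 0 → max 340
A6 regrets: 90, 255, 265, 405 → max 405
A7 regrets: 0, 185, 0, 240 → max 240
Smallest max regret = 240 → A7.

A7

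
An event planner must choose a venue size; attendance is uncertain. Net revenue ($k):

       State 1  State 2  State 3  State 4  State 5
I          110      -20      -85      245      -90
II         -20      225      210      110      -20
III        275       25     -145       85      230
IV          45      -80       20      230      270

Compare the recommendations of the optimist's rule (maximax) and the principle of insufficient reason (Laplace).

maximax → III; laplace → II (disagree)

Row maxima: I=245, II=225, III=275, IV=270
Best best-case = 275 → III.
Row averages: I=32, II=101, III=94, IV=97
Highest average = 101 → II.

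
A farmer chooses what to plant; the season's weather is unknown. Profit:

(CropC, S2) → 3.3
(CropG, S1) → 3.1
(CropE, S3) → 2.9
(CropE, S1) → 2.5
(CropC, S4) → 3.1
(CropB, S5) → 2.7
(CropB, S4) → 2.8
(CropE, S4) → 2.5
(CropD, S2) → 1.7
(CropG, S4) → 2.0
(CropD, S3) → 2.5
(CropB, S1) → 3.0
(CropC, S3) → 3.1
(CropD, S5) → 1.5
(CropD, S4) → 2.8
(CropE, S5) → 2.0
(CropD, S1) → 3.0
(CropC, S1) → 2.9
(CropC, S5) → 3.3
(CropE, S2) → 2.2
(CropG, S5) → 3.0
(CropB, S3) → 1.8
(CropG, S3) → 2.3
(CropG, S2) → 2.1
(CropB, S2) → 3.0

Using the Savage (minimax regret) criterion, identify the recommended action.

Column bests: S1=3.1, S2=3.3, S3=3.1, S4=3.1, S5=3.3.
CropG regrets: 0.0, 1.2, 0.8, 1.1, 0.3 → max 1.2
CropE regrets: 0.6, 1.1, 0.2, 0.6, 1.3 → max 1.3
CropD regrets: 0.1, 1.6, 0.6, 0.3, 1.8 → max 1.8
CropC regrets: 0.2, 0.0, 0.0, 0.0, 0.0 → max 0.2
CropB regrets: 0.1, 0.3, 1.3, 0.3, 0.6 → max 1.3
Smallest max regret = 0.2 → CropC.

CropC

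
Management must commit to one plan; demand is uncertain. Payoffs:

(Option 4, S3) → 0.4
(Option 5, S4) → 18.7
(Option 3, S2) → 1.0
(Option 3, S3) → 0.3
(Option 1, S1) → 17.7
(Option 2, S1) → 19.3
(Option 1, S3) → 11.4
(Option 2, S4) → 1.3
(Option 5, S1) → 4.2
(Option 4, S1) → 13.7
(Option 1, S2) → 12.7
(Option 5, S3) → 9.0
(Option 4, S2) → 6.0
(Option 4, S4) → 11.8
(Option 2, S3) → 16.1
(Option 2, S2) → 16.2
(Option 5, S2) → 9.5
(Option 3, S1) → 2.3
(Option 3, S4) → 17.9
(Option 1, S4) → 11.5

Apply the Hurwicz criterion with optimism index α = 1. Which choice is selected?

Option 1: 1·17.7 + 0·11.4 = 17.7
Option 2: 1·19.3 + 0·1.3 = 19.3
Option 3: 1·17.9 + 0·0.3 = 17.9
Option 4: 1·13.7 + 0·0.4 = 13.7
Option 5: 1·18.7 + 0·4.2 = 18.7
Highest Hurwicz score = 19.3 → Option 2.

Option 2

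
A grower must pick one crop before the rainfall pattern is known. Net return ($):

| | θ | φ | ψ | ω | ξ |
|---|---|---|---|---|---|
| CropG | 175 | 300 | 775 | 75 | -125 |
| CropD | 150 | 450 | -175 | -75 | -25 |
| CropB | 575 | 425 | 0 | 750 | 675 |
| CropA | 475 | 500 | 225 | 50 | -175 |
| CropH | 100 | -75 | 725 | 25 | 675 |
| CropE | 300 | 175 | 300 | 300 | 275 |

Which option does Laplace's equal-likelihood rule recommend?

CropB

Row averages: CropG=240, CropD=65, CropB=485, CropA=215, CropH=290, CropE=270
Highest average = 485 → CropB.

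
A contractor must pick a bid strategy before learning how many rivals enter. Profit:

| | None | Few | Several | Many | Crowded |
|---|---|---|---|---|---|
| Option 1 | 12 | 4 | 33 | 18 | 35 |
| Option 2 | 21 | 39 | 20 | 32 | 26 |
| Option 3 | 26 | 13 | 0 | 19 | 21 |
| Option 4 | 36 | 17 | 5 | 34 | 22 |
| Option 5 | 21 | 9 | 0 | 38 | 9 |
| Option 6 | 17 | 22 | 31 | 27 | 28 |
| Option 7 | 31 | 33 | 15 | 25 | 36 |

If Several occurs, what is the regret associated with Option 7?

18

Best payoff under Several is 33.
Regret = 33 − 15 = 18.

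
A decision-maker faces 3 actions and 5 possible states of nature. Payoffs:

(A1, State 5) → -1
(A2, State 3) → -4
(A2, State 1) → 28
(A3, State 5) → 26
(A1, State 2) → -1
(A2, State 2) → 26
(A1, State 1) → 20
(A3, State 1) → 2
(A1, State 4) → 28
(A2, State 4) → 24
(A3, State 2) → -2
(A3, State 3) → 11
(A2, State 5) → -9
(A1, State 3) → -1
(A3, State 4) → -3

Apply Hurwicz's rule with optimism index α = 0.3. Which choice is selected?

A1

A1: 0.3·28 + 0.7·(-1) = 7.7
A2: 0.3·28 + 0.7·(-9) = 2.1
A3: 0.3·26 + 0.7·(-3) = 5.7
Highest Hurwicz score = 7.7 → A1.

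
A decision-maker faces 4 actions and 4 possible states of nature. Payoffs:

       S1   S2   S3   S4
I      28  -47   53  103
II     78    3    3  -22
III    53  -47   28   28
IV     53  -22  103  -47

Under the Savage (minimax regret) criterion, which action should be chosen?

Column bests: S1=78, S2=3, S3=103, S4=103.
I regrets: 50, 50, 50, 0 → max 50
II regrets: 0, 0, 100, 125 → max 125
III regrets: 25, 50, 75, 75 → max 75
IV regrets: 25, 25, 0, 150 → max 150
Smallest max regret = 50 → I.

I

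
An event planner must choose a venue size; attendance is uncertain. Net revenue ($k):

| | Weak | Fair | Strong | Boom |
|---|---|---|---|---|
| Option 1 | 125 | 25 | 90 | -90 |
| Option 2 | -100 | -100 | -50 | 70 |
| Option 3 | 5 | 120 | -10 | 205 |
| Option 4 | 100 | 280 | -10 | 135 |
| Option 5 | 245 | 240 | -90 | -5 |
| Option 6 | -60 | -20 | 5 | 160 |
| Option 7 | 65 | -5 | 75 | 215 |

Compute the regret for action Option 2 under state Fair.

380

Best payoff under Fair is 280.
Regret = 280 − (-100) = 380.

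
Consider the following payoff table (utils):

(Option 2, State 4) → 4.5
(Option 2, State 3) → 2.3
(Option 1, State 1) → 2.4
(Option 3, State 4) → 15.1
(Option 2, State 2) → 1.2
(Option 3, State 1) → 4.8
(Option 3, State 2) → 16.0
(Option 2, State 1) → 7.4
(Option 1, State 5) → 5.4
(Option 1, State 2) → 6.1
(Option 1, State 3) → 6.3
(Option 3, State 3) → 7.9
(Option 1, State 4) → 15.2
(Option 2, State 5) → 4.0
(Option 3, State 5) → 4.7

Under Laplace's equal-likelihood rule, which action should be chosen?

Row averages: Option 1=7.08, Option 2=3.88, Option 3=9.7
Highest average = 9.7 → Option 3.

Option 3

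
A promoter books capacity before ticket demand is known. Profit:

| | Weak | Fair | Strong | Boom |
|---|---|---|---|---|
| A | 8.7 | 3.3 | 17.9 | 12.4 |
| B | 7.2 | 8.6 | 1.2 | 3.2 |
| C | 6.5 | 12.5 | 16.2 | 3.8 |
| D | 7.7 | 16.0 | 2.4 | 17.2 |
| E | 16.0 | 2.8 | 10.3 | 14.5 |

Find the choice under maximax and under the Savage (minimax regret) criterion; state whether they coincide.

maximax → A; minimax regret → A (agree)

Row maxima: A=17.9, B=8.6, C=16.2, D=17.2, E=16.0
Best best-case = 17.9 → A.
Column bests: Weak=16.0, Fair=16.0, Strong=17.9, Boom=17.2.
A regrets: 7.3, 12.7, 0.0, 4.8 → max 12.7
B regrets: 8.8, 7.4, 16.7, 14.0 → max 16.7
C regrets: 9.5, 3.5, 1.7, 13.4 → max 13.4
D regrets: 8.3, 0.0, 15.5, 0.0 → max 15.5
E regrets: 0.0, 13.2, 7.6, 2.7 → max 13.2
Smallest max regret = 12.7 → A.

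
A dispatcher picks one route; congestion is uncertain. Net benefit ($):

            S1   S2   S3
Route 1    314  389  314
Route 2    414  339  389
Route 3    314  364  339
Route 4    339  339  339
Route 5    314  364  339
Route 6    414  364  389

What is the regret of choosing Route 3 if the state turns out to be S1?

100

Best payoff under S1 is 414.
Regret = 414 − 314 = 100.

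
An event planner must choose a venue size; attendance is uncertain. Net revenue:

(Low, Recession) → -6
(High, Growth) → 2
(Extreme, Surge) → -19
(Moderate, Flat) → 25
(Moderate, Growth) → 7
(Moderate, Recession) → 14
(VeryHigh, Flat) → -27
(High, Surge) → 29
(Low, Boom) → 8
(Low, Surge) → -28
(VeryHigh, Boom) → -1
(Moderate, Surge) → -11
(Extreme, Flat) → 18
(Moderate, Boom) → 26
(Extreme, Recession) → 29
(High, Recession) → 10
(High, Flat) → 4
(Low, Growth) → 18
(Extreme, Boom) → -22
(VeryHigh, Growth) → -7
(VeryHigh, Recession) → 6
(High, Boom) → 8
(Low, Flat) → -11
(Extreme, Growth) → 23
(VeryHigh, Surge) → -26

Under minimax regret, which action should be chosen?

High

Column bests: Recession=29, Flat=25, Growth=23, Boom=26, Surge=29.
Low regrets: 35, 36, 5, 18, 57 → max 57
Moderate regrets: 15, 0, 16, 0, 40 → max 40
High regrets: 19, 21, 21, 18, 0 → max 21
VeryHigh regrets: 23, 52, 30, 27, 55 → max 55
Extreme regrets: 0, 7, 0, 48, 48 → max 48
Smallest max regret = 21 → High.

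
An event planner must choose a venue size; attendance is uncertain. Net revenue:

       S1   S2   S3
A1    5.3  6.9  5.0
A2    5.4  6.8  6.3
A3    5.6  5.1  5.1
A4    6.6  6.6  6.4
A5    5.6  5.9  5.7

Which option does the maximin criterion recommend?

Row minima: A1=5.0, A2=5.4, A3=5.1, A4=6.4, A5=5.6
Best worst-case = 6.4 → A4.

A4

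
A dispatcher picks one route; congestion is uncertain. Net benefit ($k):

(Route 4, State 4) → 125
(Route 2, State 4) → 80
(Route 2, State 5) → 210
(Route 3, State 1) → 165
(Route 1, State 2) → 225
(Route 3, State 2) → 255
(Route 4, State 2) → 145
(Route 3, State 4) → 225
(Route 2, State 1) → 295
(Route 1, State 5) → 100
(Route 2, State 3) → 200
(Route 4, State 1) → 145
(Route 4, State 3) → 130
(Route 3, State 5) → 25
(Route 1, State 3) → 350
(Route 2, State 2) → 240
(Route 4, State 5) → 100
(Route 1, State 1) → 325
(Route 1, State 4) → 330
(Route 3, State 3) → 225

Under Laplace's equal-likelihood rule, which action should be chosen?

Row averages: Route 1=266, Route 2=205, Route 3=179, Route 4=129
Highest average = 266 → Route 1.

Route 1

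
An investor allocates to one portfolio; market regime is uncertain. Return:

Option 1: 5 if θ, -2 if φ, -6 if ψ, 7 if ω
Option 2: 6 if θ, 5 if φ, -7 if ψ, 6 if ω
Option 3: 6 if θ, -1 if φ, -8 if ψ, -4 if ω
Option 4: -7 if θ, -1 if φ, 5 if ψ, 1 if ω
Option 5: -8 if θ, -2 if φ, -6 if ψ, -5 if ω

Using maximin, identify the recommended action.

Option 1

Row minima: Option 1=-6, Option 2=-7, Option 3=-8, Option 4=-7, Option 5=-8
Best worst-case = -6 → Option 1.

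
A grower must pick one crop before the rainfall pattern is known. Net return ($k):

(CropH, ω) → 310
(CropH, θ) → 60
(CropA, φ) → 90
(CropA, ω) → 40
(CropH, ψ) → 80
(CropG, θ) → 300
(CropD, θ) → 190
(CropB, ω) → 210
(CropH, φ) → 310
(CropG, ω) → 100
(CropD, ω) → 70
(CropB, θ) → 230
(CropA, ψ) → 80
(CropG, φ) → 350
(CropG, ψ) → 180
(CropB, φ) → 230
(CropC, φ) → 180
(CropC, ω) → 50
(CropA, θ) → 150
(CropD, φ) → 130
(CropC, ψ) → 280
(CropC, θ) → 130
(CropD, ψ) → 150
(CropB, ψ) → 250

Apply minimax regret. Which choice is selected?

Column bests: θ=300, φ=350, ψ=280, ω=310.
CropB regrets: 70, 120, 30, 100 → max 120
CropG regrets: 0, 0, 100, 210 → max 210
CropH regrets: 240, 40, 200, 0 → max 240
CropC regrets: 170, 170, 0, 260 → max 260
CropD regrets: 110, 220, 130, 240 → max 240
CropA regrets: 150, 260, 200, 270 → max 270
Smallest max regret = 120 → CropB.

CropB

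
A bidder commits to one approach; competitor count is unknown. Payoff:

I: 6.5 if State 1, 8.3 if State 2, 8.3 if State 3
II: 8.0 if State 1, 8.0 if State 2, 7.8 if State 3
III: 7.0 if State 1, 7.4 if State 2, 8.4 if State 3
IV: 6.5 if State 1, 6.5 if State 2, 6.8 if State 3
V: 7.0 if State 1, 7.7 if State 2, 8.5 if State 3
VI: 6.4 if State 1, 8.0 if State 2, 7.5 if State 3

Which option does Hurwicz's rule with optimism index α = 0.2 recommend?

I: 0.2·8.3 + 0.8·6.5 = 6.86
II: 0.2·8.0 + 0.8·7.8 = 7.84
III: 0.2·8.4 + 0.8·7.0 = 7.28
IV: 0.2·6.8 + 0.8·6.5 = 6.56
V: 0.2·8.5 + 0.8·7.0 = 7.3
VI: 0.2·8.0 + 0.8·6.4 = 6.72
Highest Hurwicz score = 7.84 → II.

II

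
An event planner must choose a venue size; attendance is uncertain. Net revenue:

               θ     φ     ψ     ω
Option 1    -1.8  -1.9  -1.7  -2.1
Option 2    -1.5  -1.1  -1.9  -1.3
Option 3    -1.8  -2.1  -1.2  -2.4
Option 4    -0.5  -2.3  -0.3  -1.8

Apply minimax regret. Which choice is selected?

Option 4

Column bests: θ=-0.5, φ=-1.1, ψ=-0.3, ω=-1.3.
Option 1 regrets: 1.3, 0.8, 1.4, 0.8 → max 1.4
Option 2 regrets: 1.0, 0.0, 1.6, 0.0 → max 1.6
Option 3 regrets: 1.3, 1.0, 0.9, 1.1 → max 1.3
Option 4 regrets: 0.0, 1.2, 0.0, 0.5 → max 1.2
Smallest max regret = 1.2 → Option 4.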